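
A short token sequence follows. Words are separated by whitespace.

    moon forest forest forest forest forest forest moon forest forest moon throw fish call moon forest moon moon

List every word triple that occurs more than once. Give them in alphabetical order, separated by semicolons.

Trigram counts meeting the condition (more than once):
  forest forest forest: 4
  forest forest moon: 2
  moon forest forest: 2

forest forest forest; forest forest moon; moon forest forest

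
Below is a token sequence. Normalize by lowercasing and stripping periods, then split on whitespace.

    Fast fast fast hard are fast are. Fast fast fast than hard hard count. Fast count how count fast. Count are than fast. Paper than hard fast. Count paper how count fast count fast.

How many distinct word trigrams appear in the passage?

28

34 tokens → 32 trigram windows in total.
Repeated trigrams (each contributes count−1 duplicates):
  count fast count: 3
  fast fast fast: 2
  how count fast: 2
4 duplicate windows → 32 − 4 = 28 distinct.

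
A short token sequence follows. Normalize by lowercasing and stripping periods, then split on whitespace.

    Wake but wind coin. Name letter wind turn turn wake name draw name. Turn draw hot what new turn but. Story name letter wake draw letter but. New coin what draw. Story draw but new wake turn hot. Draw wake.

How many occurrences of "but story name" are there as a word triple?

1

Scanning the 38 overlapping trigram windows for "but story name":
  position 20–22: but story name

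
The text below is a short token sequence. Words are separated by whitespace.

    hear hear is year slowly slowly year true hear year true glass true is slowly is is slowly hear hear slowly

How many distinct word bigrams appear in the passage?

17

21 tokens → 20 bigram windows in total.
Repeated bigrams (each contributes count−1 duplicates):
  hear hear: 2
  is slowly: 2
  year true: 2
3 duplicate windows → 20 − 3 = 17 distinct.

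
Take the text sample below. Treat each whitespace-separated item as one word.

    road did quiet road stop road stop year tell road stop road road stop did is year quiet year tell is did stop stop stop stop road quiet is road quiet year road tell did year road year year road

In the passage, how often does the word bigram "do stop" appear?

Scanning the 39 overlapping bigram windows for "do stop":
  (none found)

0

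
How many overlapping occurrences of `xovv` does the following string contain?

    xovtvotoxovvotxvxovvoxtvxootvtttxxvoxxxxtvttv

Sliding a length-4 window over the 45 characters (42 positions):
  position 9–12: xovv
  position 17–20: xovv

2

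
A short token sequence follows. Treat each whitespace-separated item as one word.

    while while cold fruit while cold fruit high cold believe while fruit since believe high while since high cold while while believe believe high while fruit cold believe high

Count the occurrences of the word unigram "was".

Scanning the 29 tokens for "was":
  (none found)

0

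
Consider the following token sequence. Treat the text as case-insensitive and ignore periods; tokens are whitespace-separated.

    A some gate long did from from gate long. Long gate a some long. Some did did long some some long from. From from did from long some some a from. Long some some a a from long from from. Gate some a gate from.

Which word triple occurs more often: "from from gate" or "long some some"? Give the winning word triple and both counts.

"from from gate": 2 occurrences
"long some some": 3 occurrences

"long some some" (3 vs 2)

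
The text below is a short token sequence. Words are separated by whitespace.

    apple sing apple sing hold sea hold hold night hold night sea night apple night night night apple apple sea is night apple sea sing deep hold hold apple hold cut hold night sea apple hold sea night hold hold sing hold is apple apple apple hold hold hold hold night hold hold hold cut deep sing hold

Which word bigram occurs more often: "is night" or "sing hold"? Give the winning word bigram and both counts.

"is night": 1 occurrence
"sing hold": 3 occurrences

"sing hold" (3 vs 1)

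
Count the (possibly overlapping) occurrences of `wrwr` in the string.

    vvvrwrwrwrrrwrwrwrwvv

Sliding a length-4 window over the 21 characters (18 positions):
  position 5–8: wrwr
  position 7–10: wrwr
  position 13–16: wrwr
  position 15–18: wrwr

4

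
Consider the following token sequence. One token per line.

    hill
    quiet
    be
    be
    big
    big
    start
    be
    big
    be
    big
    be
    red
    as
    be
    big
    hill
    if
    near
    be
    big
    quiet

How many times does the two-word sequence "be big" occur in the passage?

5

Scanning the 21 overlapping bigram windows for "be big":
  position 4–5: be big
  position 8–9: be big
  position 10–11: be big
  position 15–16: be big
  position 20–21: be big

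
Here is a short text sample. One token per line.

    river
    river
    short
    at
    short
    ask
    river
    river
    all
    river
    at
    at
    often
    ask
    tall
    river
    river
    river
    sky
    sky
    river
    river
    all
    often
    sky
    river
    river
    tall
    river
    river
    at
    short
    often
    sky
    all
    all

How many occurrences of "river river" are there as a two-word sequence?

Scanning the 35 overlapping bigram windows for "river river":
  position 1–2: river river
  position 7–8: river river
  position 16–17: river river
  position 17–18: river river
  position 21–22: river river
  position 26–27: river river
  position 29–30: river river

7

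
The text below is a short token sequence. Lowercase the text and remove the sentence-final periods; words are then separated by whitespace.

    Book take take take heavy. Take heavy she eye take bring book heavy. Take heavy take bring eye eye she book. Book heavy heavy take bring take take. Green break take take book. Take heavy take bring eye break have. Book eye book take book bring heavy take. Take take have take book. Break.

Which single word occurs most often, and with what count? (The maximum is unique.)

"take", 19 times

Unigram frequencies (highest first):
  take: 19
  book: 9
  heavy: 8
  eye: 5
  bring: 5
  break: 3
  … (3 more, each ≤ 2)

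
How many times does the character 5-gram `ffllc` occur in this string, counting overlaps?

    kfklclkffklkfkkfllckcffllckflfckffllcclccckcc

2

Sliding a length-5 window over the 45 characters (41 positions):
  position 22–26: ffllc
  position 33–37: ffllc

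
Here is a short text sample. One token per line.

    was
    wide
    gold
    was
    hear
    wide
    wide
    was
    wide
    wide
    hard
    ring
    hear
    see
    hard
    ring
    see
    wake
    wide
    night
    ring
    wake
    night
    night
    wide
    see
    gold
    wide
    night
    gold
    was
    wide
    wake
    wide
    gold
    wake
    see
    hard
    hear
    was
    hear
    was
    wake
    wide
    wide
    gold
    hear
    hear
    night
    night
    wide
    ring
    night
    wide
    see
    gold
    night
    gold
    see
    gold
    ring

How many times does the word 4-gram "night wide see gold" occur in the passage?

2

Scanning the 58 overlapping 4-gram windows for "night wide see gold":
  position 24–27: night wide see gold
  position 53–56: night wide see gold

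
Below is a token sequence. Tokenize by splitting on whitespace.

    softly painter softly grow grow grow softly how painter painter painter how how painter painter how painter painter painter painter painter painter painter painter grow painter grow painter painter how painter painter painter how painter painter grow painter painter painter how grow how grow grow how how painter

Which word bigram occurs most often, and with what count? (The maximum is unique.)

"painter painter", 16 times

Bigram frequencies (highest first):
  painter painter: 16
  how painter: 6
  painter how: 5
  grow grow: 3
  painter grow: 3
  grow painter: 3
  … (8 more, each ≤ 2)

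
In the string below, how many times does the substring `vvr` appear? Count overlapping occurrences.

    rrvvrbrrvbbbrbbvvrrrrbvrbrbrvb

2

Sliding a length-3 window over the 30 characters (28 positions):
  position 3–5: vvr
  position 16–18: vvr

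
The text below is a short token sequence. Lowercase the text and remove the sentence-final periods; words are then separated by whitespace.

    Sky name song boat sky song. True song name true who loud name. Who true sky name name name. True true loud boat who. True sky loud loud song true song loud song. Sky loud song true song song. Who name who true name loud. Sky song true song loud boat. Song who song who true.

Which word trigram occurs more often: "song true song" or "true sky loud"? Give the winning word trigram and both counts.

"song true song": 4 occurrences
"true sky loud": 1 occurrence

"song true song" (4 vs 1)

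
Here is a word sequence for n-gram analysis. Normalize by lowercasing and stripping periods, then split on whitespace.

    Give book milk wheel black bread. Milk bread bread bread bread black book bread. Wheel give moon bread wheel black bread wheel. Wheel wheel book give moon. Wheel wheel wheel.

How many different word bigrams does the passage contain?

30 tokens → 29 bigram windows in total.
Repeated bigrams (each contributes count−1 duplicates):
  wheel wheel: 4
  bread bread: 3
  bread wheel: 3
  black bread: 2
  give moon: 2
  wheel black: 2
10 duplicate windows → 29 − 10 = 19 distinct.

19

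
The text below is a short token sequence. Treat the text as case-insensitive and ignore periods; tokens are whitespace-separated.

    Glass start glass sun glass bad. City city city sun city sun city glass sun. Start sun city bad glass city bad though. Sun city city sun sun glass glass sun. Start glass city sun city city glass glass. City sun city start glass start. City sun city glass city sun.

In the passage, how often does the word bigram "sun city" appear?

7

Scanning the 50 overlapping bigram windows for "sun city":
  position 10–11: sun city
  position 12–13: sun city
  position 17–18: sun city
  position 24–25: sun city
  position 35–36: sun city
  position 41–42: sun city
  position 47–48: sun city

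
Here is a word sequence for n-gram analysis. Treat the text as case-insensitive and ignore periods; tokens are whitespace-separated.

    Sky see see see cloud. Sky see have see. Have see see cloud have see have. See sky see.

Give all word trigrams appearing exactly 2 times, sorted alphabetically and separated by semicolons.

have see have; see see cloud

Trigram counts meeting the condition (exactly 2 times):
  have see have: 2
  see see cloud: 2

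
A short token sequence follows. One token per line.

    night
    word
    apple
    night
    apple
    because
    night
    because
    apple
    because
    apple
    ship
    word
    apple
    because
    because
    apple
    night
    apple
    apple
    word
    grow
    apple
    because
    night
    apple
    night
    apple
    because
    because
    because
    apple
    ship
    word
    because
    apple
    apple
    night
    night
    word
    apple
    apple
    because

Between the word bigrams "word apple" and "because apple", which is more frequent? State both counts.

"because apple" (5 vs 3)

"word apple": 3 occurrences
"because apple": 5 occurrences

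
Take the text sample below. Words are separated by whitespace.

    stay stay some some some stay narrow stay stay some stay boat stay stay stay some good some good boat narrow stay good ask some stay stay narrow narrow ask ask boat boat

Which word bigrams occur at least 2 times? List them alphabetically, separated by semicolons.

Bigram counts meeting the condition (at least 2 times):
  narrow stay: 2
  some good: 2
  some some: 2
  some stay: 3
  stay narrow: 2
  stay some: 3
  stay stay: 5

narrow stay; some good; some some; some stay; stay narrow; stay some; stay stay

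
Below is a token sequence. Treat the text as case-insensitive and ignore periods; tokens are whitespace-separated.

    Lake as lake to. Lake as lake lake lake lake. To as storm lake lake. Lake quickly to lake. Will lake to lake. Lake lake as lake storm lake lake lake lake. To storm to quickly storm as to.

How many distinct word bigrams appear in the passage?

19

39 tokens → 38 bigram windows in total.
Repeated bigrams (each contributes count−1 duplicates):
  lake lake: 10
  lake to: 4
  as lake: 3
  lake as: 3
  to lake: 3
  storm lake: 2
19 duplicate windows → 38 − 19 = 19 distinct.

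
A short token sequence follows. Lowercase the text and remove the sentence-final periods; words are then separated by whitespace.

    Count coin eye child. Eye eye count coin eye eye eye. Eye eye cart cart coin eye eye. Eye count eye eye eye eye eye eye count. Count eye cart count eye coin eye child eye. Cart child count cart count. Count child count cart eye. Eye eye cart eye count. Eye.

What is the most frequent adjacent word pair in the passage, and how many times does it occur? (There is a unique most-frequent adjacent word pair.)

Bigram frequencies (highest first):
  eye eye: 14
  coin eye: 4
  eye count: 4
  eye cart: 4
  count eye: 4
  count coin: 2
  … (12 more, each ≤ 2)

"eye eye", 14 times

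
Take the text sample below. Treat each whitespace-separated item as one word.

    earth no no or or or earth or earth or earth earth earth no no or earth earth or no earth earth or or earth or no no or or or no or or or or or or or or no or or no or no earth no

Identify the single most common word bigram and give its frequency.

"or or", 13 times

Bigram frequencies (highest first):
  or or: 13
  no or: 6
  or no: 6
  or earth: 5
  earth or: 5
  earth earth: 4
  … (3 more, each ≤ 3)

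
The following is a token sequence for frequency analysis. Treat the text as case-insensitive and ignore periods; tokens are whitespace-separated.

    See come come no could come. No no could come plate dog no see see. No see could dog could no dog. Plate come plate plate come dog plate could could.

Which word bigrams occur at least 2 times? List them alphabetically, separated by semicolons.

Bigram counts meeting the condition (at least 2 times):
  come no: 2
  come plate: 2
  could come: 2
  dog plate: 2
  no could: 2
  no see: 2
  plate come: 2

come no; come plate; could come; dog plate; no could; no see; plate come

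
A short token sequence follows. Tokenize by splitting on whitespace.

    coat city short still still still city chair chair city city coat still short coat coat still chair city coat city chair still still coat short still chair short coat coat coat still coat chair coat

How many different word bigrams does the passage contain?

36 tokens → 35 bigram windows in total.
Repeated bigrams (each contributes count−1 duplicates):
  coat coat: 3
  coat still: 3
  still still: 3
  chair city: 2
  city chair: 2
  city coat: 2
  coat city: 2
  short coat: 2
  … (3 more repeated)
14 duplicate windows → 35 − 14 = 21 distinct.

21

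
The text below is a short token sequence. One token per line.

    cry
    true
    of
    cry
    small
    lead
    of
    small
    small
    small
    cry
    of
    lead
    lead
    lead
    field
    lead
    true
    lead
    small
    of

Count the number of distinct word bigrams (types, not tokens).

18

21 tokens → 20 bigram windows in total.
Repeated bigrams (each contributes count−1 duplicates):
  lead lead: 2
  small small: 2
2 duplicate windows → 20 − 2 = 18 distinct.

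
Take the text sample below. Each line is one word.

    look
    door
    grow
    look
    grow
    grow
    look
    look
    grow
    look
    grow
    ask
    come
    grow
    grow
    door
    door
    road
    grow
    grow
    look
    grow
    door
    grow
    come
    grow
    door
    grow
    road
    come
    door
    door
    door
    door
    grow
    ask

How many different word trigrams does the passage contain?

29

36 tokens → 34 trigram windows in total.
Repeated trigrams (each contributes count−1 duplicates):
  grow look grow: 3
  door door door: 2
  grow door grow: 2
  grow grow look: 2
5 duplicate windows → 34 − 5 = 29 distinct.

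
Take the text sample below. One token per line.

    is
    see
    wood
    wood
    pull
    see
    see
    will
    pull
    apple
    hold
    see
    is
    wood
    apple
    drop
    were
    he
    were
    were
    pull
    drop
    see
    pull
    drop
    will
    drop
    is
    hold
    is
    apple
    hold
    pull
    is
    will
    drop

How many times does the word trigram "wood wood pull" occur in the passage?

Scanning the 34 overlapping trigram windows for "wood wood pull":
  position 3–5: wood wood pull

1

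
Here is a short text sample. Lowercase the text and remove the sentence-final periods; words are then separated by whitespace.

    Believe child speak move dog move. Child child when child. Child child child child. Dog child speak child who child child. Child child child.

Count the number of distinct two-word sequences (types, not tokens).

24 tokens → 23 bigram windows in total.
Repeated bigrams (each contributes count−1 duplicates):
  child child: 9
  child speak: 2
9 duplicate windows → 23 − 9 = 14 distinct.

14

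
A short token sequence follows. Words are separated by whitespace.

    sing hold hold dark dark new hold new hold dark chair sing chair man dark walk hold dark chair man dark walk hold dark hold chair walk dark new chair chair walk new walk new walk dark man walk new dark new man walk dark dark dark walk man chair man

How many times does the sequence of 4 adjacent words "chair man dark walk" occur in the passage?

2

Scanning the 48 overlapping 4-gram windows for "chair man dark walk":
  position 13–16: chair man dark walk
  position 19–22: chair man dark walk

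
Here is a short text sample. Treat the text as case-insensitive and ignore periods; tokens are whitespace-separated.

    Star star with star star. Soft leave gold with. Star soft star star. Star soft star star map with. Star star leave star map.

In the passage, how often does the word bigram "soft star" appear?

Scanning the 23 overlapping bigram windows for "soft star":
  position 11–12: soft star
  position 15–16: soft star

2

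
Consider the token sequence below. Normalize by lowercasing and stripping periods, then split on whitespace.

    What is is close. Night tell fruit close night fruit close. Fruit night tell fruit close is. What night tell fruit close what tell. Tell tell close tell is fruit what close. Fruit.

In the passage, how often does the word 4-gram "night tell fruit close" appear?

3

Scanning the 30 overlapping 4-gram windows for "night tell fruit close":
  position 5–8: night tell fruit close
  position 13–16: night tell fruit close
  position 19–22: night tell fruit close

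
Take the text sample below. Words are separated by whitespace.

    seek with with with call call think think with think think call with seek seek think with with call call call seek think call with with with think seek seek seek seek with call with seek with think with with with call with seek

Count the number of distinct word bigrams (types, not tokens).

44 tokens → 43 bigram windows in total.
Repeated bigrams (each contributes count−1 duplicates):
  with with: 7
  call with: 4
  seek seek: 4
  with call: 4
  call call: 3
  seek with: 3
  think with: 3
  with seek: 3
  … (4 more repeated)
28 duplicate windows → 43 − 28 = 15 distinct.

15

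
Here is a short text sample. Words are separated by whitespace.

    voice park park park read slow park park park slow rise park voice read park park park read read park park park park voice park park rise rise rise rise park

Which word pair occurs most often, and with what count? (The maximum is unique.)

Bigram frequencies (highest first):
  park park: 10
  rise rise: 3
  voice park: 2
  park read: 2
  rise park: 2
  park voice: 2
  … (8 more, each ≤ 2)

"park park", 10 times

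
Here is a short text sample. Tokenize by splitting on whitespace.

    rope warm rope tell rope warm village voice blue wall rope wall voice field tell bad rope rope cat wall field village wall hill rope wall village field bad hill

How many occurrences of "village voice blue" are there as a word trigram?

1

Scanning the 28 overlapping trigram windows for "village voice blue":
  position 7–9: village voice blue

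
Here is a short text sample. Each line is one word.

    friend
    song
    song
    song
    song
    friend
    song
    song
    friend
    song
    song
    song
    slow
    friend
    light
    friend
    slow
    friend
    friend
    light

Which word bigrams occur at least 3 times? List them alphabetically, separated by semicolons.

Bigram counts meeting the condition (at least 3 times):
  friend song: 3
  song song: 6

friend song; song song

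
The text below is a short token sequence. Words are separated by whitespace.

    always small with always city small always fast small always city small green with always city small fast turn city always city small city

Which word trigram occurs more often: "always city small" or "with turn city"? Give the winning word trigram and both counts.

"always city small" (4 vs 0)

"always city small": 4 occurrences
"with turn city": 0 occurrences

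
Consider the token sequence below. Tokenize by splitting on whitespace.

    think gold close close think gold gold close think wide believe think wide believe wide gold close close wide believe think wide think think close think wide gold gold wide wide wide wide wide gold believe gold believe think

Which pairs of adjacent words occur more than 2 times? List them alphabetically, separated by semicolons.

believe think; close think; gold close; think wide; wide believe; wide gold; wide wide

Bigram counts meeting the condition (more than 2 times):
  believe think: 3
  close think: 3
  gold close: 3
  think wide: 4
  wide believe: 3
  wide gold: 3
  wide wide: 4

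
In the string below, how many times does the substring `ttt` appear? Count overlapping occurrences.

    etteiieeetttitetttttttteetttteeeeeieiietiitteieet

9

Sliding a length-3 window over the 49 characters (47 positions):
  position 10–12: ttt
  position 16–18: ttt
  position 17–19: ttt
  position 18–20: ttt
  position 19–21: ttt
  position 20–22: ttt
  position 21–23: ttt
  position 26–28: ttt
  position 27–29: ttt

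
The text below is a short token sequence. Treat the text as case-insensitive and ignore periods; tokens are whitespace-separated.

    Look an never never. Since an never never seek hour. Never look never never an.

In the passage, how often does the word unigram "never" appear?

Scanning the 15 tokens for "never":
  position 3: never
  position 4: never
  position 7: never
  position 8: never
  position 11: never
  position 13: never
  position 14: never

7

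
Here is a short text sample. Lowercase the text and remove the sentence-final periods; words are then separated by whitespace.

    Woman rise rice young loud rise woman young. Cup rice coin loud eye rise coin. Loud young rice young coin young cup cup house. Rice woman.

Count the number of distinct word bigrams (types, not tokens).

22

26 tokens → 25 bigram windows in total.
Repeated bigrams (each contributes count−1 duplicates):
  coin loud: 2
  rice young: 2
  young cup: 2
3 duplicate windows → 25 − 3 = 22 distinct.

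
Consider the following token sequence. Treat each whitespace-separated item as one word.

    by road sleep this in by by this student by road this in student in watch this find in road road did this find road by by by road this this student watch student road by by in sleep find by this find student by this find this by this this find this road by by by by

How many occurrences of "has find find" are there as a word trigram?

0

Scanning the 56 overlapping trigram windows for "has find find":
  (none found)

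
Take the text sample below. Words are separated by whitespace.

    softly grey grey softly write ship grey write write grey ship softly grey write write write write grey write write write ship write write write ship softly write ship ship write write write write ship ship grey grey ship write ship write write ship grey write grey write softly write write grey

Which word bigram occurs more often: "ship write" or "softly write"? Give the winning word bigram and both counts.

"ship write" (4 vs 3)

"ship write": 4 occurrences
"softly write": 3 occurrences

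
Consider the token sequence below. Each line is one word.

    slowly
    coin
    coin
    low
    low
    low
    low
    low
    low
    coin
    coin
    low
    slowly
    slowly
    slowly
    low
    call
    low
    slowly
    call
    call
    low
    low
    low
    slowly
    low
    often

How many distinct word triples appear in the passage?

27 tokens → 25 trigram windows in total.
Repeated trigrams (each contributes count−1 duplicates):
  low low low: 5
  coin coin low: 2
5 duplicate windows → 25 − 5 = 20 distinct.

20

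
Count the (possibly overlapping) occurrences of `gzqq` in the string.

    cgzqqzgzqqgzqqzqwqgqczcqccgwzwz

Sliding a length-4 window over the 31 characters (28 positions):
  position 2–5: gzqq
  position 7–10: gzqq
  position 11–14: gzqq

3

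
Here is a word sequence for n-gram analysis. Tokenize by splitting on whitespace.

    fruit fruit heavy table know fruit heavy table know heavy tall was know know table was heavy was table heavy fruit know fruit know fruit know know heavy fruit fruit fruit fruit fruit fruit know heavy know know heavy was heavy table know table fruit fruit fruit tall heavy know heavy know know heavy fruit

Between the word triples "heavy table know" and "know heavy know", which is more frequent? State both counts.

"heavy table know" (3 vs 2)

"heavy table know": 3 occurrences
"know heavy know": 2 occurrences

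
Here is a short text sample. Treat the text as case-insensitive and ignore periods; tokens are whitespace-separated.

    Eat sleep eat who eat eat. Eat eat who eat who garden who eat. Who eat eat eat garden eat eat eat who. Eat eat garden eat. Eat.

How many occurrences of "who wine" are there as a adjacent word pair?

0

Scanning the 27 overlapping bigram windows for "who wine":
  (none found)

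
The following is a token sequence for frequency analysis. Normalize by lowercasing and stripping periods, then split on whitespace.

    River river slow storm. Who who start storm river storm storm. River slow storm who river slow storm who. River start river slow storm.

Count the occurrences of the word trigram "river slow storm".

4

Scanning the 22 overlapping trigram windows for "river slow storm":
  position 2–4: river slow storm
  position 12–14: river slow storm
  position 16–18: river slow storm
  position 22–24: river slow storm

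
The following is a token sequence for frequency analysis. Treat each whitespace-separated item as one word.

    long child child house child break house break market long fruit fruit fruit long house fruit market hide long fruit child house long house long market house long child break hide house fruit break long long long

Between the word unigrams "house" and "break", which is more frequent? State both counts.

"house" (7 vs 4)

"house": 7 occurrences
"break": 4 occurrences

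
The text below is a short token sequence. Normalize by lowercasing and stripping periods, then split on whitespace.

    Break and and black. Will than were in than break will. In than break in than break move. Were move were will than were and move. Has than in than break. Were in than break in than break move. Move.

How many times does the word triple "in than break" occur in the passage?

6

Scanning the 38 overlapping trigram windows for "in than break":
  position 8–10: in than break
  position 12–14: in than break
  position 15–17: in than break
  position 29–31: in than break
  position 33–35: in than break
  position 36–38: in than break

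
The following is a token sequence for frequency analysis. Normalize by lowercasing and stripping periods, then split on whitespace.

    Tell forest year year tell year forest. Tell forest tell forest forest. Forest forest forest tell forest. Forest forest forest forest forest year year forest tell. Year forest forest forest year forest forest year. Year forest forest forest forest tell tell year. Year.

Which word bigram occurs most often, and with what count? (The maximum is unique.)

Bigram frequencies (highest first):
  forest forest: 15
  year forest: 5
  forest tell: 5
  tell forest: 4
  forest year: 4
  year year: 4
  … (3 more, each ≤ 3)

"forest forest", 15 times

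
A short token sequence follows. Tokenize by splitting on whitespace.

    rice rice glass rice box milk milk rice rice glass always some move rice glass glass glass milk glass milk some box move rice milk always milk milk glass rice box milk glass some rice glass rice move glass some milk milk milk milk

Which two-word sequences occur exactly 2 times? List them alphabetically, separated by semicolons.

box milk; glass glass; glass milk; glass some; move rice; rice box; rice rice

Bigram counts meeting the condition (exactly 2 times):
  box milk: 2
  glass glass: 2
  glass milk: 2
  glass some: 2
  move rice: 2
  rice box: 2
  rice rice: 2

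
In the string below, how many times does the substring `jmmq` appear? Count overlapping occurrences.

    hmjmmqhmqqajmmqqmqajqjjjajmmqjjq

Sliding a length-4 window over the 32 characters (29 positions):
  position 3–6: jmmq
  position 12–15: jmmq
  position 26–29: jmmq

3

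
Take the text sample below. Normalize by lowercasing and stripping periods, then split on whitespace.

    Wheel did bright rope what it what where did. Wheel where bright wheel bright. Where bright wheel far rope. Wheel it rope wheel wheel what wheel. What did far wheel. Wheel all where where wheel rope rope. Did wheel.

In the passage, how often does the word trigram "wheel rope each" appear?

Scanning the 37 overlapping trigram windows for "wheel rope each":
  (none found)

0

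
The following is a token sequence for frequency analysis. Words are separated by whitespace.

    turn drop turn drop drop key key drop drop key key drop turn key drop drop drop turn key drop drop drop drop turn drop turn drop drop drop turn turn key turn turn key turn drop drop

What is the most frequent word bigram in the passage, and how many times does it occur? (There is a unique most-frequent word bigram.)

"drop drop", 10 times

Bigram frequencies (highest first):
  drop drop: 10
  drop turn: 6
  turn drop: 5
  key drop: 4
  turn key: 4
  drop key: 2
  … (3 more, each ≤ 2)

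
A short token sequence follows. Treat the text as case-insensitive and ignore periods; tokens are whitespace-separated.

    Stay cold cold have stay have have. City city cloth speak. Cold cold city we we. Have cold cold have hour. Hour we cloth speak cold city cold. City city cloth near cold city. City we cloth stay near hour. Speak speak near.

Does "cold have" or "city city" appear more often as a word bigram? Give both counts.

"cold have": 2 occurrences
"city city": 3 occurrences

"city city" (3 vs 2)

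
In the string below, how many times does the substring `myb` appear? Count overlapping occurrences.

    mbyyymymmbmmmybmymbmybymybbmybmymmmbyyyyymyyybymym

4

Sliding a length-3 window over the 50 characters (48 positions):
  position 13–15: myb
  position 20–22: myb
  position 24–26: myb
  position 28–30: myb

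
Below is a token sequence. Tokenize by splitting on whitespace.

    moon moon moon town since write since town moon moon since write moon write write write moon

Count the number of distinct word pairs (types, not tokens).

17 tokens → 16 bigram windows in total.
Repeated bigrams (each contributes count−1 duplicates):
  moon moon: 3
  since write: 2
  write moon: 2
  write write: 2
5 duplicate windows → 16 − 5 = 11 distinct.

11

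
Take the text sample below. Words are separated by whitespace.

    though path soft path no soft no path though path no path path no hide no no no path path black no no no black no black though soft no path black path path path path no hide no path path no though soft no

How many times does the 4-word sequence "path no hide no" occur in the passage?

Scanning the 42 overlapping 4-gram windows for "path no hide no":
  position 13–16: path no hide no
  position 36–39: path no hide no

2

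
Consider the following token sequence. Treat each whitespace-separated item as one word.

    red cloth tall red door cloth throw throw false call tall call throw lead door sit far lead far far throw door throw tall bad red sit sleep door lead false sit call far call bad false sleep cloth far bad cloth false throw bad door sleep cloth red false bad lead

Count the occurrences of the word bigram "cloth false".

Scanning the 51 overlapping bigram windows for "cloth false":
  position 42–43: cloth false

1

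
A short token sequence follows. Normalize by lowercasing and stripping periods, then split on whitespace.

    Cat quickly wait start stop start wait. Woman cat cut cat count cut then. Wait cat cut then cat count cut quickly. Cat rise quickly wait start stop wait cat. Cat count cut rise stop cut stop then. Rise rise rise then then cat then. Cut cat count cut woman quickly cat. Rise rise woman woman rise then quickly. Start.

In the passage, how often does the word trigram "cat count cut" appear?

4

Scanning the 58 overlapping trigram windows for "cat count cut":
  position 11–13: cat count cut
  position 19–21: cat count cut
  position 31–33: cat count cut
  position 47–49: cat count cut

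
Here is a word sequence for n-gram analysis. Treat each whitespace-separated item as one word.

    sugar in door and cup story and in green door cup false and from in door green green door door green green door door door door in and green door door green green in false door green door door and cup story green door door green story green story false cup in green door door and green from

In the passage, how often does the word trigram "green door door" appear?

Scanning the 56 overlapping trigram windows for "green door door":
  position 18–20: green door door
  position 22–24: green door door
  position 29–31: green door door
  position 37–39: green door door
  position 43–45: green door door
  position 53–55: green door door

6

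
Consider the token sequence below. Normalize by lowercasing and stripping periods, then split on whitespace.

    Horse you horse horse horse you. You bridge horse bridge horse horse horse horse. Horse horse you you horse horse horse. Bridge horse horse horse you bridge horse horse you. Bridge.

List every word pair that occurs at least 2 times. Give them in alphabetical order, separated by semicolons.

Bigram counts meeting the condition (at least 2 times):
  bridge horse: 4
  horse bridge: 2
  horse horse: 12
  horse you: 5
  you bridge: 3
  you horse: 2
  you you: 2

bridge horse; horse bridge; horse horse; horse you; you bridge; you horse; you you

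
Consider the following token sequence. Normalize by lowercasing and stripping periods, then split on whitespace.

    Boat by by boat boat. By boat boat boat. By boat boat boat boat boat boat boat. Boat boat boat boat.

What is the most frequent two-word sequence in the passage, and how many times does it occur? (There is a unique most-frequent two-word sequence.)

Bigram frequencies (highest first):
  boat boat: 13
  boat by: 3
  by boat: 3
  by by: 1

"boat boat", 13 times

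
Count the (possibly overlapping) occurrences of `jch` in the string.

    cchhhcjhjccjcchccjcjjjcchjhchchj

0

Sliding a length-3 window over the 32 characters (30 positions):
  (no match at any position)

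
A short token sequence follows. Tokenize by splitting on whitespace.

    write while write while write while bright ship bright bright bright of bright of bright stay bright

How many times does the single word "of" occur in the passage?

2

Scanning the 17 tokens for "of":
  position 12: of
  position 14: of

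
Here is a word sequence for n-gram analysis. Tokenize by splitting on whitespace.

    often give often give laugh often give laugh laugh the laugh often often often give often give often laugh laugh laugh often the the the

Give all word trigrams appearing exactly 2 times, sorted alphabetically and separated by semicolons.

Trigram counts meeting the condition (exactly 2 times):
  give often give: 2
  often give laugh: 2

give often give; often give laugh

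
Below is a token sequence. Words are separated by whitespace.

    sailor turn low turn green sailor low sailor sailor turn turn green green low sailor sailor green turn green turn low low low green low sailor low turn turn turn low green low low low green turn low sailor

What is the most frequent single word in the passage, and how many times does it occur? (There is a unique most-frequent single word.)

"low", 13 times

Unigram frequencies (highest first):
  low: 13
  turn: 10
  sailor: 8
  green: 8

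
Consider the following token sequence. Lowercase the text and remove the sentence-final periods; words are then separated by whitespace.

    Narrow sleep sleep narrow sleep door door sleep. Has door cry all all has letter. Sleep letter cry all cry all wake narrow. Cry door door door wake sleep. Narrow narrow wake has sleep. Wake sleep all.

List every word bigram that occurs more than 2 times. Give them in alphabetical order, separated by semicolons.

cry all; door door

Bigram counts meeting the condition (more than 2 times):
  cry all: 3
  door door: 3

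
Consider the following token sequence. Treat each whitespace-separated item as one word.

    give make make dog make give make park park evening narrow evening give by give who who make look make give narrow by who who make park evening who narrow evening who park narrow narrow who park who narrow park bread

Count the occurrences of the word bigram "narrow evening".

2

Scanning the 40 overlapping bigram windows for "narrow evening":
  position 11–12: narrow evening
  position 30–31: narrow evening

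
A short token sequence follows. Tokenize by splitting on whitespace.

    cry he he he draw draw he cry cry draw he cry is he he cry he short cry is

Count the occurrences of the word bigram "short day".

0

Scanning the 19 overlapping bigram windows for "short day":
  (none found)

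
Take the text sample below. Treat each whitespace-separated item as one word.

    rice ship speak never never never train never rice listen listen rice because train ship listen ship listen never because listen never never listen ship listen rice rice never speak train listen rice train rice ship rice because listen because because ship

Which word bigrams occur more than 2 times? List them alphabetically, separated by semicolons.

listen rice; never never; ship listen

Bigram counts meeting the condition (more than 2 times):
  listen rice: 3
  never never: 3
  ship listen: 3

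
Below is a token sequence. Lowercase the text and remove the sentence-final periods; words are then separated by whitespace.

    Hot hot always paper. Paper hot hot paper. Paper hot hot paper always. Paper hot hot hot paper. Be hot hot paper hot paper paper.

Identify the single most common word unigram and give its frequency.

Unigram frequencies (highest first):
  hot: 12
  paper: 10
  always: 2
  be: 1

"hot", 12 times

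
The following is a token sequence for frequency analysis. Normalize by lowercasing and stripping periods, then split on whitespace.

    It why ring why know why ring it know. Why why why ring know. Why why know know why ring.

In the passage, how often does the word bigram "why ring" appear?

Scanning the 19 overlapping bigram windows for "why ring":
  position 2–3: why ring
  position 6–7: why ring
  position 12–13: why ring
  position 19–20: why ring

4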